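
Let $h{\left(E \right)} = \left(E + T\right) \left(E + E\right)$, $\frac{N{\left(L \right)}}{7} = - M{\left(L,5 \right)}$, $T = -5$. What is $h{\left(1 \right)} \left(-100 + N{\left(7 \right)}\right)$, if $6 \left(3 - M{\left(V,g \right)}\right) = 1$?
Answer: $\frac{2876}{3} \approx 958.67$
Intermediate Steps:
$M{\left(V,g \right)} = \frac{17}{6}$ ($M{\left(V,g \right)} = 3 - \frac{1}{6} = \frac{17}{6}$)
$N{\left(L \right)} = - \frac{119}{6}$ ($N{\left(L \right)} = 7 \left(\left(-1\right) \frac{17}{6}\right) = 7 \left(- \frac{17}{6}\right) = - \frac{119}{6}$)
$h{\left(E \right)} = 2 E \left(-5 + E\right)$ ($h{\left(E \right)} = \left(E - 5\right) \left(E + E\right) = \left(-5 + E\right) 2 E = 2 E \left(-5 + E\right)$)
$h{\left(1 \right)} \left(-100 + N{\left(7 \right)}\right) = 2 \cdot 1 \left(-5 + 1\right) \left(-100 - \frac{119}{6}\right) = 2 \cdot 1 \left(-4\right) \left(- \frac{719}{6}\right) = \left(-8\right) \left(- \frac{719}{6}\right) = \frac{2876}{3}$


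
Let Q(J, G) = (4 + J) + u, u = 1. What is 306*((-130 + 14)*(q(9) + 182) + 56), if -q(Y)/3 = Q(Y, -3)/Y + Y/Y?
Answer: -6171000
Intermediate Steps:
Q(J, G) = 5 + J (Q(J, G) = (4 + J) + 1 = 5 + J)
q(Y) = -3 - 3*(5 + Y)/Y (q(Y) = -3*((5 + Y)/Y + Y/Y) = -3*((5 + Y)/Y + 1) = -3*(1 + (5 + Y)/Y) = -3 - 3*(5 + Y)/Y)
306*((-130 + 14)*(q(9) + 182) + 56) = 306*((-130 + 14)*((-6 - 15/9) + 182) + 56) = 306*(-116*((-6 - 15*⅑) + 182) + 56) = 306*(-116*((-6 - 5/3) + 182) + 56) = 306*(-116*(-23/3 + 182) + 56) = 306*(-116*523/3 + 56) = 306*(-60668/3 + 56) = 306*(-60500/3) = -6171000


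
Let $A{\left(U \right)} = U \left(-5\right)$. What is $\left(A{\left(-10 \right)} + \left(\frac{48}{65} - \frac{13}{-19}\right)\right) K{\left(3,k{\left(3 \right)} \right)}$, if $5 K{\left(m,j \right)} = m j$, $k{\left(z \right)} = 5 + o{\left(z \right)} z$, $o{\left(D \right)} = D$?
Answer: $\frac{2667294}{6175} \approx 431.95$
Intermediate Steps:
$k{\left(z \right)} = 5 + z^{2}$ ($k{\left(z \right)} = 5 + z z = 5 + z^{2}$)
$K{\left(m,j \right)} = \frac{j m}{5}$ ($K{\left(m,j \right)} = \frac{m j}{5} = \frac{j m}{5}$)
$A{\left(U \right)} = - 5 U$
$\left(A{\left(-10 \right)} + \left(\frac{48}{65} - \frac{13}{-19}\right)\right) K{\left(3,k{\left(3 \right)} \right)} = \left(\left(-5\right) \left(-10\right) + \left(\frac{48}{65} - \frac{13}{-19}\right)\right) \frac{1}{5} \left(5 + 3^{2}\right) 3 = \left(50 + \left(48 \cdot \frac{1}{65} - - \frac{13}{19}\right)\right) \frac{1}{5} \left(5 + 9\right) 3 = \left(50 + \left(\frac{48}{65} + \frac{13}{19}\right)\right) \frac{1}{5} \cdot 14 \cdot 3 = \left(50 + \frac{1757}{1235}\right) \frac{42}{5} = \frac{63507}{1235} \cdot \frac{42}{5} = \frac{2667294}{6175}$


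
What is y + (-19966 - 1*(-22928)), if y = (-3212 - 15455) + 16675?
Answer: 970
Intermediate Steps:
y = -1992 (y = -18667 + 16675 = -1992)
y + (-19966 - 1*(-22928)) = -1992 + (-19966 - 1*(-22928)) = -1992 + (-19966 + 22928) = -1992 + 2962 = 970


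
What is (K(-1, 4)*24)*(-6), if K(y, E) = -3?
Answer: 432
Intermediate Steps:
(K(-1, 4)*24)*(-6) = -3*24*(-6) = -72*(-6) = 432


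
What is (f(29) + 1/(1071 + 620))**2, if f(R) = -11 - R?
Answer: 4575034321/2859481 ≈ 1600.0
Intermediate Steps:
(f(29) + 1/(1071 + 620))**2 = ((-11 - 1*29) + 1/(1071 + 620))**2 = ((-11 - 29) + 1/1691)**2 = (-40 + 1/1691)**2 = (-67639/1691)**2 = 4575034321/2859481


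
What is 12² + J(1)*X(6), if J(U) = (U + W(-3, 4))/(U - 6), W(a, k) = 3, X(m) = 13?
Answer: 668/5 ≈ 133.60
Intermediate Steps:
J(U) = (3 + U)/(-6 + U) (J(U) = (U + 3)/(U - 6) = (3 + U)/(-6 + U))
12² + J(1)*X(6) = 12² + ((3 + 1)/(-6 + 1))*13 = 144 + (4/(-5))*13 = 144 - ⅕*4*13 = 144 - ⅘*13 = 144 - 52/5 = 668/5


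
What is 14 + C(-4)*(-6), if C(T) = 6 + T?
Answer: 2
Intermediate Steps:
14 + C(-4)*(-6) = 14 + (6 - 4)*(-6) = 14 + 2*(-6) = 14 - 12 = 2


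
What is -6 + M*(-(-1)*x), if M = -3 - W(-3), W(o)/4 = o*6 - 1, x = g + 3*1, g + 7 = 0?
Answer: -298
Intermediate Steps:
g = -7 (g = -7 + 0 = -7)
x = -4 (x = -7 + 3*1 = -7 + 3 = -4)
W(o) = -4 + 24*o (W(o) = 4*(o*6 - 1) = 4*(6*o - 1) = 4*(-1 + 6*o) = -4 + 24*o)
M = 73 (M = -3 - (-4 + 24*(-3)) = -3 - (-4 - 72) = -3 - 1*(-76) = -3 + 76 = 73)
-6 + M*(-(-1)*x) = -6 + 73*(-(-1)*(-4)) = -6 + 73*(-1*4) = -6 + 73*(-4) = -6 - 292 = -298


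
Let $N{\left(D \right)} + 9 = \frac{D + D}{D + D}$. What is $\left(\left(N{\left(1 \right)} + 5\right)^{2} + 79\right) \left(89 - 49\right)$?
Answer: $3520$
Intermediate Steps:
$N{\left(D \right)} = -8$ ($N{\left(D \right)} = -9 + \frac{D + D}{D + D} = -9 + \frac{2 D}{2 D} = -9 + 2 D \frac{1}{2 D} = -9 + 1 = -8$)
$\left(\left(N{\left(1 \right)} + 5\right)^{2} + 79\right) \left(89 - 49\right) = \left(\left(-8 + 5\right)^{2} + 79\right) \left(89 - 49\right) = \left(\left(-3\right)^{2} + 79\right) \left(89 - 49\right) = \left(9 + 79\right) 40 = 88 \cdot 40 = 3520$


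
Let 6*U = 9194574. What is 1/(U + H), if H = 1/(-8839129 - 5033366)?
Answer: 13872495/21258613640354 ≈ 6.5256e-7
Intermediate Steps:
U = 1532429 (U = (⅙)*9194574 = 1532429)
H = -1/13872495 (H = 1/(-13872495) = -1/13872495 ≈ -7.2085e-8)
1/(U + H) = 1/(1532429 - 1/13872495) = 1/(21258613640354/13872495) = 13872495/21258613640354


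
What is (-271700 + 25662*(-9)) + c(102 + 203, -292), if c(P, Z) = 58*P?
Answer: -484968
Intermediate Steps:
(-271700 + 25662*(-9)) + c(102 + 203, -292) = (-271700 + 25662*(-9)) + 58*(102 + 203) = (-271700 - 230958) + 58*305 = -502658 + 17690 = -484968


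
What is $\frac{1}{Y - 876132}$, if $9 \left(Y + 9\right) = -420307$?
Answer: $- \frac{9}{8305576} \approx -1.0836 \cdot 10^{-6}$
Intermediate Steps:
$Y = - \frac{420388}{9}$ ($Y = -9 + \frac{1}{9} \left(-420307\right) = -9 - \frac{420307}{9} = - \frac{420388}{9} \approx -46710.0$)
$\frac{1}{Y - 876132} = \frac{1}{- \frac{420388}{9} - 876132} = \frac{1}{- \frac{8305576}{9}} = - \frac{9}{8305576}$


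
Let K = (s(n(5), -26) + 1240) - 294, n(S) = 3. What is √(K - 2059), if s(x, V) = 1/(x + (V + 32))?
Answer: 4*I*√626/3 ≈ 33.36*I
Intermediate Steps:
s(x, V) = 1/(32 + V + x) (s(x, V) = 1/(x + (32 + V)) = 1/(32 + V + x))
K = 8515/9 (K = (1/(32 - 26 + 3) + 1240) - 294 = (1/9 + 1240) - 294 = (⅑ + 1240) - 294 = 11161/9 - 294 = 8515/9 ≈ 946.11)
√(K - 2059) = √(8515/9 - 2059) = √(-10016/9) = 4*I*√626/3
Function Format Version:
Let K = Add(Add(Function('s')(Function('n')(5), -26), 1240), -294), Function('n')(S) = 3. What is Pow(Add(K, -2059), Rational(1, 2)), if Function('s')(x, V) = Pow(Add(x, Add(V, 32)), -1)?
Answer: Mul(Rational(4, 3), I, Pow(626, Rational(1, 2))) ≈ Mul(33.360, I)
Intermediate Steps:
Function('s')(x, V) = Pow(Add(32, V, x), -1) (Function('s')(x, V) = Pow(Add(x, Add(32, V)), -1) = Pow(Add(32, V, x), -1))
K = Rational(8515, 9) (K = Add(Add(Pow(Add(32, -26, 3), -1), 1240), -294) = Add(Add(Pow(9, -1), 1240), -294) = Add(Add(Rational(1, 9), 1240), -294) = Add(Rational(11161, 9), -294) = Rational(8515, 9) ≈ 946.11)
Pow(Add(K, -2059), Rational(1, 2)) = Pow(Add(Rational(8515, 9), -2059), Rational(1, 2)) = Pow(Rational(-10016, 9), Rational(1, 2)) = Mul(Rational(4, 3), I, Pow(626, Rational(1, 2)))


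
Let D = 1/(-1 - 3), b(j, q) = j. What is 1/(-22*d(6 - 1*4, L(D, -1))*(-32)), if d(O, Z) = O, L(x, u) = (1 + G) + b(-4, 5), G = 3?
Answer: 1/1408 ≈ 0.00071023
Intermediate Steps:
D = -¼ (D = 1/(-4) = -¼ ≈ -0.25000)
L(x, u) = 0 (L(x, u) = (1 + 3) - 4 = 4 - 4 = 0)
1/(-22*d(6 - 1*4, L(D, -1))*(-32)) = 1/(-22*(6 - 1*4)*(-32)) = 1/(-22*(6 - 4)*(-32)) = 1/(-22*2*(-32)) = 1/(-44*(-32)) = 1/1408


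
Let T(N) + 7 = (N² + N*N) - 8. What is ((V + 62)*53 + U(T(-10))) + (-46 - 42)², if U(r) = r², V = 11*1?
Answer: 45838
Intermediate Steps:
V = 11
T(N) = -15 + 2*N² (T(N) = -7 + ((N² + N*N) - 8) = -7 + ((N² + N²) - 8) = -7 + (2*N² - 8) = -7 + (-8 + 2*N²) = -15 + 2*N²)
((V + 62)*53 + U(T(-10))) + (-46 - 42)² = ((11 + 62)*53 + (-15 + 2*(-10)²)²) + (-46 - 42)² = (73*53 + (-15 + 2*100)²) + (-88)² = (3869 + (-15 + 200)²) + 7744 = (3869 + 185²) + 7744 = (3869 + 34225) + 7744 = 38094 + 7744 = 45838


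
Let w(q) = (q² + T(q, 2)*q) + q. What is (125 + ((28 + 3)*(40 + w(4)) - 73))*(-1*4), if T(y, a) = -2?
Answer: -6656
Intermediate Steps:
w(q) = q² - q (w(q) = (q² - 2*q) + q = q² - q)
(125 + ((28 + 3)*(40 + w(4)) - 73))*(-1*4) = (125 + ((28 + 3)*(40 + 4*(-1 + 4)) - 73))*(-1*4) = (125 + (31*(40 + 4*3) - 73))*(-4) = (125 + (31*(40 + 12) - 73))*(-4) = (125 + (31*52 - 73))*(-4) = (125 + (1612 - 73))*(-4) = (125 + 1539)*(-4) = 1664*(-4) = -6656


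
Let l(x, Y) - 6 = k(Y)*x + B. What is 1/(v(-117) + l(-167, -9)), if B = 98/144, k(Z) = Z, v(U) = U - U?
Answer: 72/108697 ≈ 0.00066239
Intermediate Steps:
v(U) = 0
B = 49/72 (B = 98*(1/144) = 49/72 ≈ 0.68056)
l(x, Y) = 481/72 + Y*x (l(x, Y) = 6 + (Y*x + 49/72) = 6 + (49/72 + Y*x) = 481/72 + Y*x)
1/(v(-117) + l(-167, -9)) = 1/(0 + (481/72 - 9*(-167))) = 1/(0 + (481/72 + 1503)) = 1/(0 + 108697/72) = 1/(108697/72) = 72/108697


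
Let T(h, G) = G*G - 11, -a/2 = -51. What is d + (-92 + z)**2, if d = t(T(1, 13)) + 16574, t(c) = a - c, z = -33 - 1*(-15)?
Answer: 28618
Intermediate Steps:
a = 102 (a = -2*(-51) = 102)
z = -18 (z = -33 + 15 = -18)
T(h, G) = -11 + G**2 (T(h, G) = G**2 - 11 = -11 + G**2)
t(c) = 102 - c
d = 16518 (d = (102 - (-11 + 13**2)) + 16574 = (102 - (-11 + 169)) + 16574 = (102 - 1*158) + 16574 = (102 - 158) + 16574 = -56 + 16574 = 16518)
d + (-92 + z)**2 = 16518 + (-92 - 18)**2 = 16518 + (-110)**2 = 16518 + 12100 = 28618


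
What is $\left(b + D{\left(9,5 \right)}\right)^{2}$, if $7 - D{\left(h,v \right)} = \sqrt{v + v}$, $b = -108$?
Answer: $\left(101 + \sqrt{10}\right)^{2} \approx 10850.0$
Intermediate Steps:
$D{\left(h,v \right)} = 7 - \sqrt{2} \sqrt{v}$ ($D{\left(h,v \right)} = 7 - \sqrt{v + v} = 7 - \sqrt{2 v} = 7 - \sqrt{2} \sqrt{v}$)
$\left(b + D{\left(9,5 \right)}\right)^{2} = \left(-108 + \left(7 - \sqrt{2} \sqrt{5}\right)\right)^{2} = \left(-108 + \left(7 - \sqrt{10}\right)\right)^{2} = \left(-101 - \sqrt{10}\right)^{2}$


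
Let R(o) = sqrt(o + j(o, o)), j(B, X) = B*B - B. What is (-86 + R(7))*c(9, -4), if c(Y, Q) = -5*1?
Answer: 395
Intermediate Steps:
c(Y, Q) = -5
j(B, X) = B**2 - B
R(o) = sqrt(o + o*(-1 + o))
(-86 + R(7))*c(9, -4) = (-86 + sqrt(7**2))*(-5) = (-86 + sqrt(49))*(-5) = (-86 + 7)*(-5) = -79*(-5) = 395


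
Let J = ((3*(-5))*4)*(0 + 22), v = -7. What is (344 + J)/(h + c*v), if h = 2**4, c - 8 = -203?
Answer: -976/1381 ≈ -0.70673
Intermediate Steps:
c = -195 (c = 8 - 203 = -195)
J = -1320 (J = -15*4*22 = -60*22 = -1320)
h = 16
(344 + J)/(h + c*v) = (344 - 1320)/(16 - 195*(-7)) = -976/(16 + 1365) = -976/1381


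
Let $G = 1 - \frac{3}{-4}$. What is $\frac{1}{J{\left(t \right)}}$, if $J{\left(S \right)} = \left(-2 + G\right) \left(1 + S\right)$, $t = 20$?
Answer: $- \frac{4}{21} \approx -0.19048$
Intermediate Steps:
$G = \frac{7}{4}$ ($G = 1 - - \frac{3}{4} = 1 + \frac{3}{4} = \frac{7}{4} \approx 1.75$)
$J{\left(S \right)} = - \frac{1}{4} - \frac{S}{4}$ ($J{\left(S \right)} = \left(-2 + \frac{7}{4}\right) \left(1 + S\right) = - \frac{1 + S}{4} = - \frac{1}{4} - \frac{S}{4}$)
$\frac{1}{J{\left(t \right)}} = \frac{1}{- \frac{1}{4} - 5} = \frac{1}{- \frac{21}{4}} = - \frac{4}{21}$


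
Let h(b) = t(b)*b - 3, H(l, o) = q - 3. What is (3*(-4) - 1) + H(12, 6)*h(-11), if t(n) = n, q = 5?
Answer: 223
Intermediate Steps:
H(l, o) = 2 (H(l, o) = 5 - 3 = 2)
h(b) = -3 + b² (h(b) = b*b - 3 = b² - 3 = -3 + b²)
(3*(-4) - 1) + H(12, 6)*h(-11) = (3*(-4) - 1) + 2*(-3 + (-11)²) = (-12 - 1) + 2*(-3 + 121) = -13 + 2*118 = -13 + 236 = 223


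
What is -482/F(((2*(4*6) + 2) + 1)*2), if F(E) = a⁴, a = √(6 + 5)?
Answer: -482/121 ≈ -3.9835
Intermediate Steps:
a = √11 ≈ 3.3166
F(E) = 121 (F(E) = (√11)⁴ = 121)
-482/F(((2*(4*6) + 2) + 1)*2) = -482/121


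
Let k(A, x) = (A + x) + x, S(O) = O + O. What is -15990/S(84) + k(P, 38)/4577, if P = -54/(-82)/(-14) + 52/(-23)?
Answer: -11500490049/120851108 ≈ -95.162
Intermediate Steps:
S(O) = 2*O
P = -30469/13202 (P = -54*(-1/82)*(-1/14) + 52*(-1/23) = (27/41)*(-1/14) - 52/23 = -27/574 - 52/23 = -30469/13202 ≈ -2.3079)
k(A, x) = A + 2*x
-15990/S(84) + k(P, 38)/4577 = -15990/(2*84) + (-30469/13202 + 2*38)/4577 = -15990/168 + (-30469/13202 + 76)*(1/4577) = -15990*1/168 + (972883/13202)*(1/4577) = -2665/28 + 972883/60425554 = -11500490049/120851108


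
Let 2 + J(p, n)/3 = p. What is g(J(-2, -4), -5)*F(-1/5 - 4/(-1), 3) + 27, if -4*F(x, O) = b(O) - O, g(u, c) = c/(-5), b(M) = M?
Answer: 27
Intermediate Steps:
J(p, n) = -6 + 3*p
g(u, c) = -c/5 (g(u, c) = c*(-1/5) = -c/5)
F(x, O) = 0 (F(x, O) = -(O - O)/4 = -1/4*0 = 0)
g(J(-2, -4), -5)*F(-1/5 - 4/(-1), 3) + 27 = -1/5*(-5)*0 + 27 = 1*0 + 27 = 0 + 27 = 27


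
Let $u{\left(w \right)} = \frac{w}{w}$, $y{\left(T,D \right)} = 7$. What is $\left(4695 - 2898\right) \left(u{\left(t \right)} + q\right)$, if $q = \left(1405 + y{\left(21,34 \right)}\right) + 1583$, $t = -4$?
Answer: $5383812$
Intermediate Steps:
$q = 2995$ ($q = \left(1405 + 7\right) + 1583 = 1412 + 1583 = 2995$)
$u{\left(w \right)} = 1$
$\left(4695 - 2898\right) \left(u{\left(t \right)} + q\right) = \left(4695 - 2898\right) \left(1 + 2995\right) = 1797 \cdot 2996 = 5383812$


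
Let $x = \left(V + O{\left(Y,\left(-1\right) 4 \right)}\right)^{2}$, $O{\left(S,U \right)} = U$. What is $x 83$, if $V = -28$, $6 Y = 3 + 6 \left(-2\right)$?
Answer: $84992$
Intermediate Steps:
$Y = - \frac{3}{2}$ ($Y = \frac{3 + 6 \left(-2\right)}{6} = \frac{3 - 12}{6} = \frac{1}{6} \left(-9\right) = - \frac{3}{2} \approx -1.5$)
$x = 1024$ ($x = \left(-28 - 4\right)^{2} = \left(-32\right)^{2} = 1024$)
$x 83 = 1024 \cdot 83 = 84992$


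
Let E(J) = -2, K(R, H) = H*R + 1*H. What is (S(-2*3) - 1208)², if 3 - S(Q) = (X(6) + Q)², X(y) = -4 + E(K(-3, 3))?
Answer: 1819801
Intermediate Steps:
K(R, H) = H + H*R (K(R, H) = H*R + H = H + H*R)
X(y) = -6 (X(y) = -4 - 2 = -6)
S(Q) = 3 - (-6 + Q)²
(S(-2*3) - 1208)² = ((3 - (-6 - 2*3)²) - 1208)² = ((3 - (-6 - 6)²) - 1208)² = ((3 - 1*(-12)²) - 1208)² = ((3 - 1*144) - 1208)² = ((3 - 144) - 1208)² = (-141 - 1208)² = (-1349)² = 1819801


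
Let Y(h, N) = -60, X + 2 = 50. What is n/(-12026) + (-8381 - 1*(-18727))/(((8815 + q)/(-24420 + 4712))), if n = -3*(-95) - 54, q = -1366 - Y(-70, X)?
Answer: -350298674821/12900462 ≈ -27154.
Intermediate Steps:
X = 48 (X = -2 + 50 = 48)
q = -1306 (q = -1366 - 1*(-60) = -1366 + 60 = -1306)
n = 231 (n = 285 - 54 = 231)
n/(-12026) + (-8381 - 1*(-18727))/(((8815 + q)/(-24420 + 4712))) = 231/(-12026) + (-8381 - 1*(-18727))/(((8815 - 1306)/(-24420 + 4712))) = 231*(-1/12026) + (-8381 + 18727)/((7509/(-19708))) = -33/1718 + 10346/((7509*(-1/19708))) = -33/1718 + 10346/(-7509/19708) = -33/1718 + 10346*(-19708/7509) = -33/1718 - 203898968/7509 = -350298674821/12900462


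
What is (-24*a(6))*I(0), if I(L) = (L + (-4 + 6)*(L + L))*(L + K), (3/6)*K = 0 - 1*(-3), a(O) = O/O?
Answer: 0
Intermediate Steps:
a(O) = 1
K = 6 (K = 2*(0 - 1*(-3)) = 2*(0 + 3) = 2*3 = 6)
I(L) = 5*L*(6 + L) (I(L) = (L + (-4 + 6)*(L + L))*(L + 6) = (L + 2*(2*L))*(6 + L) = (L + 4*L)*(6 + L) = (5*L)*(6 + L) = 5*L*(6 + L))
(-24*a(6))*I(0) = (-24*1)*(5*0*(6 + 0)) = -120*0*6 = -24*0 = 0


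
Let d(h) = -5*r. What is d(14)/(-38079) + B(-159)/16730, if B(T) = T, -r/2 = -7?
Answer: -4883461/637061670 ≈ -0.0076656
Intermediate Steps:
r = 14 (r = -2*(-7) = 14)
d(h) = -70 (d(h) = -5*14 = -70)
d(14)/(-38079) + B(-159)/16730 = -70/(-38079) - 159/16730 = -70*(-1/38079) - 159*1/16730 = 70/38079 - 159/16730 = -4883461/637061670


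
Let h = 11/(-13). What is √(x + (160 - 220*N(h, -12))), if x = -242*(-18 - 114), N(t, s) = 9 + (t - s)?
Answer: 12*√32474/13 ≈ 166.34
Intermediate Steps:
h = -11/13 (h = 11*(-1/13) = -11/13 ≈ -0.84615)
N(t, s) = 9 + t - s
x = 31944 (x = -242*(-132) = 31944)
√(x + (160 - 220*N(h, -12))) = √(31944 + (160 - 220*(9 - 11/13 - 1*(-12)))) = √(31944 + (160 - 220*(9 - 11/13 + 12))) = √(31944 + (160 - 220*262/13)) = √(31944 + (160 - 57640/13)) = √(31944 - 55560/13) = √(359712/13) = 12*√32474/13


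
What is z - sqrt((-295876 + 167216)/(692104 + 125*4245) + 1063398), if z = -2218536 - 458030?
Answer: -2676566 - sqrt(1589850257544031378)/1222729 ≈ -2.6776e+6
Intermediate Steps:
z = -2676566
z - sqrt((-295876 + 167216)/(692104 + 125*4245) + 1063398) = -2676566 - sqrt((-295876 + 167216)/(692104 + 125*4245) + 1063398) = -2676566 - sqrt(-128660/(692104 + 530625) + 1063398) = -2676566 - sqrt(-128660/1222729 + 1063398) = -2676566 - sqrt(1300247444482/1222729) = -2676566 - sqrt(1589850257544031378)/1222729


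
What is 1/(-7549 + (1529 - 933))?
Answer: -1/6953 ≈ -0.00014382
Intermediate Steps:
1/(-7549 + (1529 - 933)) = 1/(-7549 + 596) = 1/(-6953) = -1/6953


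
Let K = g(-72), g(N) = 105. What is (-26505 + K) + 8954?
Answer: -17446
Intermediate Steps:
K = 105
(-26505 + K) + 8954 = (-26505 + 105) + 8954 = -26400 + 8954 = -17446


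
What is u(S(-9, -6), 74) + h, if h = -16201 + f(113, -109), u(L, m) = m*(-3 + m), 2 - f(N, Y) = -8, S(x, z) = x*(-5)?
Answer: -10937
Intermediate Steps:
S(x, z) = -5*x
f(N, Y) = 10 (f(N, Y) = 2 - 1*(-8) = 2 + 8 = 10)
h = -16191 (h = -16201 + 10 = -16191)
u(S(-9, -6), 74) + h = 74*(-3 + 74) - 16191 = 74*71 - 16191 = 5254 - 16191 = -10937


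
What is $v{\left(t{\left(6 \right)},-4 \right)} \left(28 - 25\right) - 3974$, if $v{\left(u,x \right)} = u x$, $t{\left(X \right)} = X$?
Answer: $-4046$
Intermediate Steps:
$v{\left(t{\left(6 \right)},-4 \right)} \left(28 - 25\right) - 3974 = 6 \left(-4\right) \left(28 - 25\right) - 3974 = \left(-24\right) 3 - 3974 = -72 - 3974 = -4046$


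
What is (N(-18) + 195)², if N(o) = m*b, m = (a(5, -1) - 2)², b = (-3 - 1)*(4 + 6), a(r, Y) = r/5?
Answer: 24025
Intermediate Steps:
a(r, Y) = r/5 (a(r, Y) = r*(⅕) = r/5)
b = -40 (b = -4*10 = -40)
m = 1 (m = ((⅕)*5 - 2)² = (1 - 2)² = (-1)² = 1)
N(o) = -40 (N(o) = 1*(-40) = -40)
(N(-18) + 195)² = (-40 + 195)² = 155² = 24025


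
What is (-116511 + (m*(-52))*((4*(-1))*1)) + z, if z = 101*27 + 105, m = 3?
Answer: -113055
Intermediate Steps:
z = 2832 (z = 2727 + 105 = 2832)
(-116511 + (m*(-52))*((4*(-1))*1)) + z = (-116511 + (3*(-52))*((4*(-1))*1)) + 2832 = (-116511 - (-624)) + 2832 = (-116511 - 156*(-4)) + 2832 = (-116511 + 624) + 2832 = -115887 + 2832 = -113055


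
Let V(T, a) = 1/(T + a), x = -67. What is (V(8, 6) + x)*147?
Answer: -19677/2 ≈ -9838.5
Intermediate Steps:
(V(8, 6) + x)*147 = (1/(8 + 6) - 67)*147 = (1/14 - 67)*147 = -937/14*147 = -19677/2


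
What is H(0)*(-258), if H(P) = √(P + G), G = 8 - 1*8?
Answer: 0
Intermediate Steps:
G = 0 (G = 8 - 8 = 0)
H(P) = √P (H(P) = √(P + 0) = √P)
H(0)*(-258) = √0*(-258) = 0*(-258) = 0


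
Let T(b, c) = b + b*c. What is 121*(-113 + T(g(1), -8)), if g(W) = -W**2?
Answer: -12826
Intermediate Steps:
121*(-113 + T(g(1), -8)) = 121*(-113 + (-1*1**2)*(1 - 8)) = 121*(-113 - 1*1*(-7)) = 121*(-113 - 1*(-7)) = 121*(-113 + 7) = 121*(-106) = -12826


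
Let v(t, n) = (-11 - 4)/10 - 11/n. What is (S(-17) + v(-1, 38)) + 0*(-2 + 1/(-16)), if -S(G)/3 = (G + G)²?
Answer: -65926/19 ≈ -3469.8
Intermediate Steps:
S(G) = -12*G² (S(G) = -3*(G + G)² = -3*4*G² = -12*G²)
v(t, n) = -3/2 - 11/n (v(t, n) = -15*⅒ - 11/n = -3/2 - 11/n)
(S(-17) + v(-1, 38)) + 0*(-2 + 1/(-16)) = (-12*(-17)² + (-3/2 - 11/38)) + 0*(-2 + 1/(-16)) = (-12*289 + (-3/2 - 11*1/38)) + 0*(-2 - 1/16) = (-3468 + (-3/2 - 11/38)) + 0*(-33/16) = (-3468 - 34/19) + 0 = -65926/19 + 0 = -65926/19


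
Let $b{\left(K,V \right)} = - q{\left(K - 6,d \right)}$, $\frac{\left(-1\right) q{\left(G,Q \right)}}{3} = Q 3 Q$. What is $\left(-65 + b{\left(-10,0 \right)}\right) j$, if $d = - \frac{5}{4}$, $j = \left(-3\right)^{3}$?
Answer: $\frac{22005}{16} \approx 1375.3$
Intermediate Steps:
$j = -27$
$d = - \frac{5}{4}$ ($d = \left(-5\right) \frac{1}{4} = - \frac{5}{4} \approx -1.25$)
$q{\left(G,Q \right)} = - 9 Q^{2}$ ($q{\left(G,Q \right)} = - 3 Q 3 Q = - 3 \cdot 3 Q Q = - 3 \cdot 3 Q^{2} = - 9 Q^{2}$)
$b{\left(K,V \right)} = \frac{225}{16}$ ($b{\left(K,V \right)} = - \left(-9\right) \left(- \frac{5}{4}\right)^{2} = - \frac{\left(-9\right) 25}{16} = \left(-1\right) \left(- \frac{225}{16}\right) = \frac{225}{16}$)
$\left(-65 + b{\left(-10,0 \right)}\right) j = \left(-65 + \frac{225}{16}\right) \left(-27\right) = \left(- \frac{815}{16}\right) \left(-27\right) = \frac{22005}{16}$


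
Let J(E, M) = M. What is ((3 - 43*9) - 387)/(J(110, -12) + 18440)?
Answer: -771/18428 ≈ -0.041839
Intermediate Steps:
((3 - 43*9) - 387)/(J(110, -12) + 18440) = ((3 - 43*9) - 387)/(-12 + 18440) = ((3 - 387) - 387)/18428 = (-384 - 387)*(1/18428) = -771*1/18428 = -771/18428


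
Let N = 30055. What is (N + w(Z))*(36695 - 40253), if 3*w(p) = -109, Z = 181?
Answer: -106806416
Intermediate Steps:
w(p) = -109/3 (w(p) = (1/3)*(-109) = -109/3)
(N + w(Z))*(36695 - 40253) = (30055 - 109/3)*(36695 - 40253) = (90056/3)*(-3558) = -106806416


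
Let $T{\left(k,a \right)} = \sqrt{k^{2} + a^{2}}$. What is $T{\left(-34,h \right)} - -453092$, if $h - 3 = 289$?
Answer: $453092 + 2 \sqrt{21605} \approx 4.5339 \cdot 10^{5}$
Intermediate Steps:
$h = 292$ ($h = 3 + 289 = 292$)
$T{\left(k,a \right)} = \sqrt{a^{2} + k^{2}}$
$T{\left(-34,h \right)} - -453092 = \sqrt{292^{2} + \left(-34\right)^{2}} - -453092 = \sqrt{85264 + 1156} + 453092 = \sqrt{86420} + 453092 = 2 \sqrt{21605} + 453092 = 453092 + 2 \sqrt{21605}$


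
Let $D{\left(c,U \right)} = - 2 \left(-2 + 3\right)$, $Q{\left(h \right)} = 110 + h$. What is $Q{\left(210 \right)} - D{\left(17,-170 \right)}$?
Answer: $322$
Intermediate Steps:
$D{\left(c,U \right)} = -2$ ($D{\left(c,U \right)} = \left(-2\right) 1 = -2$)
$Q{\left(210 \right)} - D{\left(17,-170 \right)} = \left(110 + 210\right) - -2 = 320 + 2 = 322$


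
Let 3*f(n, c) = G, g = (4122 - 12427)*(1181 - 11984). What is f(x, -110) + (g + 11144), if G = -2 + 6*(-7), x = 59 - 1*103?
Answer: 269190133/3 ≈ 8.9730e+7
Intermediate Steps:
x = -44 (x = 59 - 103 = -44)
g = 89718915 (g = -8305*(-10803) = 89718915)
G = -44 (G = -2 - 42 = -44)
f(n, c) = -44/3 (f(n, c) = (1/3)*(-44) = -44/3)
f(x, -110) + (g + 11144) = -44/3 + (89718915 + 11144) = -44/3 + 89730059 = 269190133/3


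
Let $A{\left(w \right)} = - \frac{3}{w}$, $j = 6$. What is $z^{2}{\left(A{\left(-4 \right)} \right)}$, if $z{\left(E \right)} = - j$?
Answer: $36$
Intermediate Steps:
$z{\left(E \right)} = -6$ ($z{\left(E \right)} = \left(-1\right) 6 = -6$)
$z^{2}{\left(A{\left(-4 \right)} \right)} = \left(-6\right)^{2} = 36$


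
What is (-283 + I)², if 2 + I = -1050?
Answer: 1782225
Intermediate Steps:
I = -1052 (I = -2 - 1050 = -1052)
(-283 + I)² = (-283 - 1052)² = (-1335)² = 1782225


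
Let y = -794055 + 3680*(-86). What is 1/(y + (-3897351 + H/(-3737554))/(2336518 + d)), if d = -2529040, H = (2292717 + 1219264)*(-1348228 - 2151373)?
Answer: -719561371188/799095811324665707 ≈ -9.0047e-7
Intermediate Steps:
H = -12290532219581 (H = 3511981*(-3499601) = -12290532219581)
y = -1110535 (y = -794055 - 316480 = -1110535)
1/(y + (-3897351 + H/(-3737554))/(2336518 + d)) = 1/(-1110535 + (-3897351 - 12290532219581/(-3737554))/(2336518 - 2529040)) = 1/(-1110535 + (-3897351 - 12290532219581*(-1/3737554))/(-192522)) = 1/(-1110535 + (-3897351 + 12290532219581/3737554)*(-1/192522)) = 1/(-1110535 - 2276027599873/3737554*(-1/192522)) = 1/(-1110535 + 2276027599873/719561371188) = 1/(-799095811324665707/719561371188) = -719561371188/799095811324665707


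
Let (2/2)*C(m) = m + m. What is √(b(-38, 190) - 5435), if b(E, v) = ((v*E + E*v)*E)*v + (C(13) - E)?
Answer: √104251429 ≈ 10210.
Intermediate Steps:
C(m) = 2*m (C(m) = m + m = 2*m)
b(E, v) = 26 - E + 2*E²*v² (b(E, v) = ((v*E + E*v)*E)*v + (2*13 - E) = ((E*v + E*v)*E)*v + (26 - E) = ((2*E*v)*E)*v + (26 - E) = (2*v*E²)*v + (26 - E) = 2*E²*v² + (26 - E) = 26 - E + 2*E²*v²)
√(b(-38, 190) - 5435) = √((26 - 1*(-38) + 2*(-38)²*190²) - 5435) = √((26 + 38 + 2*1444*36100) - 5435) = √((26 + 38 + 104256800) - 5435) = √(104256864 - 5435) = √104251429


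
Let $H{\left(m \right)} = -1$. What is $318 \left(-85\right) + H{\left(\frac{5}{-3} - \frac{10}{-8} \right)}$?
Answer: $-27031$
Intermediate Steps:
$318 \left(-85\right) + H{\left(\frac{5}{-3} - \frac{10}{-8} \right)} = 318 \left(-85\right) - 1 = -27030 - 1 = -27031$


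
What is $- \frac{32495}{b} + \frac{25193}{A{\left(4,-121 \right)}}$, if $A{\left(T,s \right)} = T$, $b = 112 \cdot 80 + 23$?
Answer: $\frac{226178739}{35932} \approx 6294.6$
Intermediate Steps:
$b = 8983$ ($b = 8960 + 23 = 8983$)
$- \frac{32495}{b} + \frac{25193}{A{\left(4,-121 \right)}} = - \frac{32495}{8983} + \frac{25193}{4} = \frac{226178739}{35932}$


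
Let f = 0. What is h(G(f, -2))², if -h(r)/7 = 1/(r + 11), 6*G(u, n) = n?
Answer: 441/1024 ≈ 0.43066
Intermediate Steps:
G(u, n) = n/6
h(r) = -7/(11 + r) (h(r) = -7/(r + 11) = -7/(11 + r))
h(G(f, -2))² = (-7/(11 + (⅙)*(-2)))² = (-7/(11 - ⅓))² = (-7/32/3)² = (-7*3/32)² = (-21/32)² = 441/1024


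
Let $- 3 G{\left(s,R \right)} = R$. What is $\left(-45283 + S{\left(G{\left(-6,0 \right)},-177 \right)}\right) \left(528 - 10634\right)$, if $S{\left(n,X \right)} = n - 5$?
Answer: $457680528$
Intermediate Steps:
$G{\left(s,R \right)} = - \frac{R}{3}$
$S{\left(n,X \right)} = -5 + n$
$\left(-45283 + S{\left(G{\left(-6,0 \right)},-177 \right)}\right) \left(528 - 10634\right) = \left(-45283 - 5\right) \left(528 - 10634\right) = \left(-45283 + \left(-5 + 0\right)\right) \left(-10106\right) = \left(-45283 - 5\right) \left(-10106\right) = \left(-45288\right) \left(-10106\right) = 457680528$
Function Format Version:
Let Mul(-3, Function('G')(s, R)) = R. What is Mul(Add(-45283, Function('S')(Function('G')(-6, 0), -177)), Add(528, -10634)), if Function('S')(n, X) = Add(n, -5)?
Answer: 457680528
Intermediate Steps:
Function('G')(s, R) = Mul(Rational(-1, 3), R)
Function('S')(n, X) = Add(-5, n)
Mul(Add(-45283, Function('S')(Function('G')(-6, 0), -177)), Add(528, -10634)) = Mul(Add(-45283, Add(-5, Mul(Rational(-1, 3), 0))), Add(528, -10634)) = Mul(Add(-45283, Add(-5, 0)), -10106) = Mul(Add(-45283, -5), -10106) = Mul(-45288, -10106) = 457680528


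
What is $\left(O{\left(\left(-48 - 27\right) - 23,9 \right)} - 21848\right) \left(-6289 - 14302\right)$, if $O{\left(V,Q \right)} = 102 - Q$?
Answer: $447957205$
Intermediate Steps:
$\left(O{\left(\left(-48 - 27\right) - 23,9 \right)} - 21848\right) \left(-6289 - 14302\right) = \left(\left(102 - 9\right) - 21848\right) \left(-6289 - 14302\right) = \left(\left(102 - 9\right) - 21848\right) \left(-20591\right) = \left(93 - 21848\right) \left(-20591\right) = \left(-21755\right) \left(-20591\right) = 447957205$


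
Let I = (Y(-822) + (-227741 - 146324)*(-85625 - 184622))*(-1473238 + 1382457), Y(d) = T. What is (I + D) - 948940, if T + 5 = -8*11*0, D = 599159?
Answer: -9177046211152831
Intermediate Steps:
T = -5 (T = -5 - 8*11*0 = -5 - 88*0 = -5 + 0 = -5)
Y(d) = -5
I = -9177046210803050 (I = (-5 + (-227741 - 146324)*(-85625 - 184622))*(-1473238 + 1382457) = (-5 - 374065*(-270247))*(-90781) = (-5 + 101089944055)*(-90781) = 101089944050*(-90781) = -9177046210803050)
(I + D) - 948940 = (-9177046210803050 + 599159) - 948940 = -9177046210203891 - 948940 = -9177046211152831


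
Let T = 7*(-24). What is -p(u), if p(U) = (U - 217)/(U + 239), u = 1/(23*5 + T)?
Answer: 1917/2111 ≈ 0.90810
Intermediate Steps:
T = -168
u = -1/53 (u = 1/(23*5 - 168) = 1/(115 - 168) = 1/(-53) = -1/53 ≈ -0.018868)
p(U) = (-217 + U)/(239 + U)
-p(u) = -(-217 - 1/53)/(239 - 1/53) = -(-11502)/(12666/53*53) = -53*(-11502)/(12666*53) = -1*(-1917/2111) = 1917/2111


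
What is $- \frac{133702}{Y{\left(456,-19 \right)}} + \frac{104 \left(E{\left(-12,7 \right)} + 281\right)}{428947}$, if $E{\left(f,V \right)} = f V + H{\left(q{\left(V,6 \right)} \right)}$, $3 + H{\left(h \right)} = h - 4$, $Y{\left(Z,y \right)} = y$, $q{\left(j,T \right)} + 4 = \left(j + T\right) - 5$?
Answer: $\frac{57351455138}{8149993} \approx 7037.0$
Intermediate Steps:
$q{\left(j,T \right)} = -9 + T + j$ ($q{\left(j,T \right)} = -4 - \left(5 - T - j\right) = -4 + \left(-5 + T + j\right) = -9 + T + j$)
$H{\left(h \right)} = -7 + h$ ($H{\left(h \right)} = -3 + \left(h - 4\right) = -3 + \left(-4 + h\right) = -7 + h$)
$E{\left(f,V \right)} = -10 + V + V f$ ($E{\left(f,V \right)} = f V + \left(-7 + \left(-9 + 6 + V\right)\right) = V f + \left(-7 + \left(-3 + V\right)\right) = V f + \left(-10 + V\right) = -10 + V + V f$)
$- \frac{133702}{Y{\left(456,-19 \right)}} + \frac{104 \left(E{\left(-12,7 \right)} + 281\right)}{428947} = - \frac{133702}{-19} + \frac{104 \left(\left(-10 + 7 + 7 \left(-12\right)\right) + 281\right)}{428947} = \left(-133702\right) \left(- \frac{1}{19}\right) + 104 \left(\left(-10 + 7 - 84\right) + 281\right) \frac{1}{428947} = \frac{133702}{19} + 104 \left(-87 + 281\right) \frac{1}{428947} = \frac{133702}{19} + 104 \cdot 194 \cdot \frac{1}{428947} = \frac{133702}{19} + 20176 \cdot \frac{1}{428947} = \frac{133702}{19} + \frac{20176}{428947} = \frac{57351455138}{8149993}$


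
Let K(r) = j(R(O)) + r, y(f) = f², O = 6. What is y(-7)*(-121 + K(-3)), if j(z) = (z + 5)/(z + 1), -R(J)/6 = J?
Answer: -30163/5 ≈ -6032.6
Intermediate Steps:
R(J) = -6*J
j(z) = (5 + z)/(1 + z)
K(r) = 31/35 + r (K(r) = (5 - 6*6)/(1 - 6*6) + r = (5 - 36)/(1 - 36) + r = -31/(-35) + r = -1/35*(-31) + r = 31/35 + r)
y(-7)*(-121 + K(-3)) = (-7)²*(-121 + (31/35 - 3)) = 49*(-121 - 74/35) = 49*(-4309/35) = -30163/5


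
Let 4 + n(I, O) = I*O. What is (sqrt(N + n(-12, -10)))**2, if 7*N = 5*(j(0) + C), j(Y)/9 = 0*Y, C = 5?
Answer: 837/7 ≈ 119.57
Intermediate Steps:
n(I, O) = -4 + I*O
j(Y) = 0 (j(Y) = 9*(0*Y) = 9*0 = 0)
N = 25/7 (N = (5*(0 + 5))/7 = (5*5)/7 = (1/7)*25 = 25/7 ≈ 3.5714)
(sqrt(N + n(-12, -10)))**2 = (sqrt(25/7 + (-4 - 12*(-10))))**2 = (sqrt(25/7 + (-4 + 120)))**2 = (sqrt(25/7 + 116))**2 = (sqrt(837/7))**2 = (3*sqrt(651)/7)**2 = 837/7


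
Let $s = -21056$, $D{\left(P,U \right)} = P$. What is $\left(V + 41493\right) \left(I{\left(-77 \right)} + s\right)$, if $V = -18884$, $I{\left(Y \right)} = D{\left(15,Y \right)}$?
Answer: $-475715969$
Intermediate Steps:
$I{\left(Y \right)} = 15$
$\left(V + 41493\right) \left(I{\left(-77 \right)} + s\right) = \left(-18884 + 41493\right) \left(15 - 21056\right) = 22609 \left(-21041\right) = -475715969$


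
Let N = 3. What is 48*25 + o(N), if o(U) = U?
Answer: 1203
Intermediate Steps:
48*25 + o(N) = 48*25 + 3 = 1200 + 3 = 1203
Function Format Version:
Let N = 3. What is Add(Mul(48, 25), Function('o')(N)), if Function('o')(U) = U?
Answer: 1203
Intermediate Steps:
Add(Mul(48, 25), Function('o')(N)) = Add(Mul(48, 25), 3) = Add(1200, 3) = 1203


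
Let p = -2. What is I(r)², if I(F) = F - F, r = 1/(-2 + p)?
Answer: 0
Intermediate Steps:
r = -¼ (r = 1/(-2 - 2) = 1/(-4) = -¼ ≈ -0.25000)
I(F) = 0
I(r)² = 0² = 0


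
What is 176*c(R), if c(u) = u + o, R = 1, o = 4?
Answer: 880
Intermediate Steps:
c(u) = 4 + u (c(u) = u + 4 = 4 + u)
176*c(R) = 176*(4 + 1) = 176*5 = 880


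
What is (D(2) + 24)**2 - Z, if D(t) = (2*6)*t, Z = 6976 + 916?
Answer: -5588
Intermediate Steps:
Z = 7892
D(t) = 12*t
(D(2) + 24)**2 - Z = (12*2 + 24)**2 - 1*7892 = (24 + 24)**2 - 7892 = 48**2 - 7892 = 2304 - 7892 = -5588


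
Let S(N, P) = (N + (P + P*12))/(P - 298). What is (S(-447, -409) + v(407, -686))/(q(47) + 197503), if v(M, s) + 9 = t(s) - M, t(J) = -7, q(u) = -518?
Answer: -293297/139268395 ≈ -0.0021060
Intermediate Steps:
S(N, P) = (N + 13*P)/(-298 + P) (S(N, P) = (N + (P + 12*P))/(-298 + P) = (N + 13*P)/(-298 + P))
v(M, s) = -16 - M (v(M, s) = -9 + (-7 - M) = -16 - M)
(S(-447, -409) + v(407, -686))/(q(47) + 197503) = ((-447 + 13*(-409))/(-298 - 409) + (-16 - 1*407))/(-518 + 197503) = ((-447 - 5317)/(-707) + (-16 - 407))/196985 = (-1/707*(-5764) - 423)*(1/196985) = (5764/707 - 423)*(1/196985) = -293297/707*1/196985 = -293297/139268395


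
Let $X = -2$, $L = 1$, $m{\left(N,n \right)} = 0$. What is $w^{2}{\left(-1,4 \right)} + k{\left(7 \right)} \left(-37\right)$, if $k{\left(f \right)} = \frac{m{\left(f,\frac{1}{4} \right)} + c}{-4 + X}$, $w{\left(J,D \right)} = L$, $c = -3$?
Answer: $- \frac{35}{2} \approx -17.5$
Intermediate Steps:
$w{\left(J,D \right)} = 1$
$k{\left(f \right)} = \frac{1}{2}$ ($k{\left(f \right)} = \frac{0 - 3}{-4 - 2} = - \frac{3}{-6} = \left(-3\right) \left(- \frac{1}{6}\right) = \frac{1}{2}$)
$w^{2}{\left(-1,4 \right)} + k{\left(7 \right)} \left(-37\right) = 1^{2} + \frac{1}{2} \left(-37\right) = 1 - \frac{37}{2} = - \frac{35}{2}$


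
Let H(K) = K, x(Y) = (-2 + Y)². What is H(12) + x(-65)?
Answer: 4501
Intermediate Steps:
H(12) + x(-65) = 12 + (-2 - 65)² = 12 + (-67)² = 12 + 4489 = 4501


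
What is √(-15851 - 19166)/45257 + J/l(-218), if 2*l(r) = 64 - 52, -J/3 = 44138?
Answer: -22069 + 19*I*√97/45257 ≈ -22069.0 + 0.0041348*I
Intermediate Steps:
J = -132414 (J = -3*44138 = -132414)
l(r) = 6 (l(r) = (64 - 52)/2 = (½)*12 = 6)
√(-15851 - 19166)/45257 + J/l(-218) = √(-15851 - 19166)/45257 - 132414/6 = √(-35017)*(1/45257) - 132414*⅙ = (19*I*√97)*(1/45257) - 22069 = 19*I*√97/45257 - 22069 = -22069 + 19*I*√97/45257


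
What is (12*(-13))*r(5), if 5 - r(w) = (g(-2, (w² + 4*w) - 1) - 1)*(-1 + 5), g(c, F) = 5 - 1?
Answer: 1092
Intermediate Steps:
g(c, F) = 4
r(w) = -7 (r(w) = 5 - (4 - 1)*(-1 + 5) = 5 - 3*4 = 5 - 1*12 = 5 - 12 = -7)
(12*(-13))*r(5) = (12*(-13))*(-7) = -156*(-7) = 1092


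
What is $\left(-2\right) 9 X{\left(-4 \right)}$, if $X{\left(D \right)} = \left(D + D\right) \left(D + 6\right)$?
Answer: $288$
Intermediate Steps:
$X{\left(D \right)} = 2 D \left(6 + D\right)$
$\left(-2\right) 9 X{\left(-4 \right)} = \left(-2\right) 9 \cdot 2 \left(-4\right) \left(6 - 4\right) = - 18 \cdot 2 \left(-4\right) 2 = \left(-18\right) \left(-16\right) = 288$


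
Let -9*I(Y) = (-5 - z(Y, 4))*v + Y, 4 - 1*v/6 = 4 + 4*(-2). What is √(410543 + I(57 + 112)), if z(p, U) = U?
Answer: 5*√147806/3 ≈ 640.76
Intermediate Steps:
v = 48 (v = 24 - 6*(4 + 4*(-2)) = 24 - 6*(4 - 8) = 24 - 6*(-4) = 24 + 24 = 48)
I(Y) = 48 - Y/9 (I(Y) = -((-5 - 1*4)*48 + Y)/9 = -((-5 - 4)*48 + Y)/9 = -(-9*48 + Y)/9 = -(-432 + Y)/9 = 48 - Y/9)
√(410543 + I(57 + 112)) = √(410543 + (48 - (57 + 112)/9)) = √(410543 + (48 - ⅑*169)) = √(410543 + (48 - 169/9)) = √(410543 + 263/9) = √(3695150/9) = 5*√147806/3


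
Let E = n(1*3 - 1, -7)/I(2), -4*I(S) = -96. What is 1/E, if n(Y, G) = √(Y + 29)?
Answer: 24*√31/31 ≈ 4.3105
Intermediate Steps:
I(S) = 24 (I(S) = -¼*(-96) = 24)
n(Y, G) = √(29 + Y)
E = √31/24 (E = √(29 + (1*3 - 1))/24 = √(29 + (3 - 1))*(1/24) = √(29 + 2)*(1/24) = √31*(1/24) = √31/24 ≈ 0.23199)
1/E = 1/(√31/24) = 24*√31/31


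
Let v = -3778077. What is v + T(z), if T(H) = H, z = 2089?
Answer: -3775988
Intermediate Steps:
v + T(z) = -3778077 + 2089 = -3775988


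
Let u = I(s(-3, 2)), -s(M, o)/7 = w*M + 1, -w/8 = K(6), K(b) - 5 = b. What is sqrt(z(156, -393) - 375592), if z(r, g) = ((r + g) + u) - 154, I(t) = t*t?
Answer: sqrt(3065042) ≈ 1750.7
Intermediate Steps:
K(b) = 5 + b
w = -88 (w = -8*(5 + 6) = -8*11 = -88)
s(M, o) = -7 + 616*M (s(M, o) = -7*(-88*M + 1) = -7*(1 - 88*M) = -7 + 616*M)
I(t) = t**2
u = 3441025 (u = (-7 + 616*(-3))**2 = (-7 - 1848)**2 = (-1855)**2 = 3441025)
z(r, g) = 3440871 + g + r (z(r, g) = ((r + g) + 3441025) - 154 = ((g + r) + 3441025) - 154 = (3441025 + g + r) - 154 = 3440871 + g + r)
sqrt(z(156, -393) - 375592) = sqrt((3440871 - 393 + 156) - 375592) = sqrt(3440634 - 375592) = sqrt(3065042)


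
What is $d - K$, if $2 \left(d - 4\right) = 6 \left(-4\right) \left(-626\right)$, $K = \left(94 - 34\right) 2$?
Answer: $7396$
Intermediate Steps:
$K = 120$ ($K = 60 \cdot 2 = 120$)
$d = 7516$ ($d = 4 + \frac{6 \left(-4\right) \left(-626\right)}{2} = 4 + \frac{\left(-24\right) \left(-626\right)}{2} = 4 + \frac{1}{2} \cdot 15024 = 4 + 7512 = 7516$)
$d - K = 7516 - 120 = 7396$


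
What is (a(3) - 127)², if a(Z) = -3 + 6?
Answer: 15376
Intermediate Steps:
a(Z) = 3
(a(3) - 127)² = (3 - 127)² = (-124)² = 15376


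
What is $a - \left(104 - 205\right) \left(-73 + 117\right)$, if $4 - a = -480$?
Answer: $4928$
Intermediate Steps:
$a = 484$ ($a = 4 - -480 = 4 + 480 = 484$)
$a - \left(104 - 205\right) \left(-73 + 117\right) = 484 - \left(104 - 205\right) \left(-73 + 117\right) = 484 - \left(104 - 205\right) 44 = 484 - \left(-101\right) 44 = 484 - -4444 = 484 + 4444 = 4928$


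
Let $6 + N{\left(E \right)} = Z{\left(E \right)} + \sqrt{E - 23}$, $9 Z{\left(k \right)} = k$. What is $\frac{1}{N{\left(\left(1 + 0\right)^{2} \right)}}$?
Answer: $- \frac{477}{4591} - \frac{81 i \sqrt{22}}{4591} \approx -0.1039 - 0.082754 i$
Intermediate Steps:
$Z{\left(k \right)} = \frac{k}{9}$
$N{\left(E \right)} = -6 + \sqrt{-23 + E} + \frac{E}{9}$ ($N{\left(E \right)} = -6 + \left(\frac{E}{9} + \sqrt{E - 23}\right) = -6 + \left(\frac{E}{9} + \sqrt{-23 + E}\right) = -6 + \left(\sqrt{-23 + E} + \frac{E}{9}\right) = -6 + \sqrt{-23 + E} + \frac{E}{9}$)
$\frac{1}{N{\left(\left(1 + 0\right)^{2} \right)}} = \frac{1}{-6 + \sqrt{-23 + \left(1 + 0\right)^{2}} + \frac{\left(1 + 0\right)^{2}}{9}} = \frac{1}{-6 + \sqrt{-23 + 1^{2}} + \frac{1^{2}}{9}} = \frac{1}{-6 + \sqrt{-23 + 1} + \frac{1}{9} \cdot 1} = \frac{1}{-6 + \sqrt{-22} + \frac{1}{9}} = \frac{1}{-6 + i \sqrt{22} + \frac{1}{9}} = \frac{1}{- \frac{53}{9} + i \sqrt{22}}$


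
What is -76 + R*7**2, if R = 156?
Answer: 7568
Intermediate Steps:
-76 + R*7**2 = -76 + 156*7**2 = -76 + 156*49 = -76 + 7644 = 7568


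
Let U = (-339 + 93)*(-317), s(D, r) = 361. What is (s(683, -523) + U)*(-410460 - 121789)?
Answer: -41697983407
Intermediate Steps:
U = 77982 (U = -246*(-317) = 77982)
(s(683, -523) + U)*(-410460 - 121789) = (361 + 77982)*(-410460 - 121789) = 78343*(-532249) = -41697983407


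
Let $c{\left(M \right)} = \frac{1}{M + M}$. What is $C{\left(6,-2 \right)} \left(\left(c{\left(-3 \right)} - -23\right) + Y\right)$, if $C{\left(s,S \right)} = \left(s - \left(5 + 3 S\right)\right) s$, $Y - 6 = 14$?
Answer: $1799$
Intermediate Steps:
$Y = 20$ ($Y = 6 + 14 = 20$)
$c{\left(M \right)} = \frac{1}{2 M}$
$C{\left(s,S \right)} = s \left(-5 + s - 3 S\right)$ ($C{\left(s,S \right)} = \left(s - \left(5 + 3 S\right)\right) s = \left(-5 + s - 3 S\right) s = s \left(-5 + s - 3 S\right)$)
$C{\left(6,-2 \right)} \left(\left(c{\left(-3 \right)} - -23\right) + Y\right) = 6 \left(-5 + 6 - -6\right) \left(\left(\frac{1}{2 \left(-3\right)} - -23\right) + 20\right) = 6 \left(-5 + 6 + 6\right) \left(\left(\frac{1}{2} \left(- \frac{1}{3}\right) + 23\right) + 20\right) = 6 \cdot 7 \left(\left(- \frac{1}{6} + 23\right) + 20\right) = 42 \left(\frac{137}{6} + 20\right) = 42 \cdot \frac{257}{6} = 1799$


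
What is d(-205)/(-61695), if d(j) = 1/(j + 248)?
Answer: -1/2652885 ≈ -3.7695e-7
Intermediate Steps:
d(j) = 1/(248 + j)
d(-205)/(-61695) = 1/((248 - 205)*(-61695)) = -1/61695/43 = (1/43)*(-1/61695) = -1/2652885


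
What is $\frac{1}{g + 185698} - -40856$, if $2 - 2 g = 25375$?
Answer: $\frac{14137115690}{346023} \approx 40856.0$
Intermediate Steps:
$g = - \frac{25373}{2}$ ($g = 1 - \frac{25375}{2} = - \frac{25373}{2} \approx -12687.0$)
$\frac{1}{g + 185698} - -40856 = \frac{1}{- \frac{25373}{2} + 185698} - -40856 = \frac{1}{\frac{346023}{2}} + 40856 = \frac{2}{346023} + 40856 = \frac{14137115690}{346023}$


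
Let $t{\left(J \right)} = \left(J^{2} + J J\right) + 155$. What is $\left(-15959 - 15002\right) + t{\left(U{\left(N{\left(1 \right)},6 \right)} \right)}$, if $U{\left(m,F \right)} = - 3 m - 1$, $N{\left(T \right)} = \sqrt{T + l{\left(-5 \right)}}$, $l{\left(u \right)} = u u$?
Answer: $-30336 + 12 \sqrt{26} \approx -30275.0$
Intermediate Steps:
$l{\left(u \right)} = u^{2}$
$N{\left(T \right)} = \sqrt{25 + T}$ ($N{\left(T \right)} = \sqrt{T + \left(-5\right)^{2}} = \sqrt{T + 25} = \sqrt{25 + T}$)
$U{\left(m,F \right)} = -1 - 3 m$
$t{\left(J \right)} = 155 + 2 J^{2}$ ($t{\left(J \right)} = \left(J^{2} + J^{2}\right) + 155 = 2 J^{2} + 155 = 155 + 2 J^{2}$)
$\left(-15959 - 15002\right) + t{\left(U{\left(N{\left(1 \right)},6 \right)} \right)} = \left(-15959 - 15002\right) + \left(155 + 2 \left(-1 - 3 \sqrt{25 + 1}\right)^{2}\right) = -30961 + \left(155 + 2 \left(-1 - 3 \sqrt{26}\right)^{2}\right) = -30806 + 2 \left(-1 - 3 \sqrt{26}\right)^{2}$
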